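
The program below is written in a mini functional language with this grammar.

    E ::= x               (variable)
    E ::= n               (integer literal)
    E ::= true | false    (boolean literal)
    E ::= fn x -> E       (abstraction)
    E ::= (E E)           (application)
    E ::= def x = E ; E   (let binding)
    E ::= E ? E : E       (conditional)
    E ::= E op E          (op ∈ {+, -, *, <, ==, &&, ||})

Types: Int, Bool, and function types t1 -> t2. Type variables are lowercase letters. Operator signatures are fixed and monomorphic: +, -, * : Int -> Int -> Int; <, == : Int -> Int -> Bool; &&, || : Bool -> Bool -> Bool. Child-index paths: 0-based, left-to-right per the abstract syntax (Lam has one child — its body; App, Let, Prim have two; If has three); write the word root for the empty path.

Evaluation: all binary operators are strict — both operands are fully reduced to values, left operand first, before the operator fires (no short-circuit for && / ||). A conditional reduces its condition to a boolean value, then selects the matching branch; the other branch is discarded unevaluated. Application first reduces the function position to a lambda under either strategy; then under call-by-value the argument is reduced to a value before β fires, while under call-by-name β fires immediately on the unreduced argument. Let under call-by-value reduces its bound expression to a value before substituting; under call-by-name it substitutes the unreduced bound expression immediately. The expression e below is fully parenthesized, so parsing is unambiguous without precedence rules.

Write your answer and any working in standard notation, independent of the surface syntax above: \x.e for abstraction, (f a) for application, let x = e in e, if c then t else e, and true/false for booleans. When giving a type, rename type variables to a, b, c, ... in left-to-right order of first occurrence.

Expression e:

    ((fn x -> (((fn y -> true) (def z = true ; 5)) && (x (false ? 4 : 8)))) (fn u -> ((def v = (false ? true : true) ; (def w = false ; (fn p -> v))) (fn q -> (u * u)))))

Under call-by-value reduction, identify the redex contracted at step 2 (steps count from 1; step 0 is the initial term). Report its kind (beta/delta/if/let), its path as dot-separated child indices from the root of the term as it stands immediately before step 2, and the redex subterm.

Trace:
step 0: ((\x.(((\y.true) (let z = true in 5)) && (x (if false then 4 else 8)))) (\u.((let v = (if false then true else true) in (let w = false in (\p.v))) (\q.(u * u)))))
step 1: [beta@root] (((\y.true) (let z = true in 5)) && ((\u.((let v = (if false then true else true) in (let w = false in (\p.v))) (\q.(u * u)))) (if false then 4 else 8)))
step 2: [let@0.1] (((\y.true) 5) && ((\u.((let v = (if false then true else true) in (let w = false in (\p.v))) (\q.(u * u)))) (if false then 4 else 8)))

Answer: let at 0.1 : (let z = true in 5)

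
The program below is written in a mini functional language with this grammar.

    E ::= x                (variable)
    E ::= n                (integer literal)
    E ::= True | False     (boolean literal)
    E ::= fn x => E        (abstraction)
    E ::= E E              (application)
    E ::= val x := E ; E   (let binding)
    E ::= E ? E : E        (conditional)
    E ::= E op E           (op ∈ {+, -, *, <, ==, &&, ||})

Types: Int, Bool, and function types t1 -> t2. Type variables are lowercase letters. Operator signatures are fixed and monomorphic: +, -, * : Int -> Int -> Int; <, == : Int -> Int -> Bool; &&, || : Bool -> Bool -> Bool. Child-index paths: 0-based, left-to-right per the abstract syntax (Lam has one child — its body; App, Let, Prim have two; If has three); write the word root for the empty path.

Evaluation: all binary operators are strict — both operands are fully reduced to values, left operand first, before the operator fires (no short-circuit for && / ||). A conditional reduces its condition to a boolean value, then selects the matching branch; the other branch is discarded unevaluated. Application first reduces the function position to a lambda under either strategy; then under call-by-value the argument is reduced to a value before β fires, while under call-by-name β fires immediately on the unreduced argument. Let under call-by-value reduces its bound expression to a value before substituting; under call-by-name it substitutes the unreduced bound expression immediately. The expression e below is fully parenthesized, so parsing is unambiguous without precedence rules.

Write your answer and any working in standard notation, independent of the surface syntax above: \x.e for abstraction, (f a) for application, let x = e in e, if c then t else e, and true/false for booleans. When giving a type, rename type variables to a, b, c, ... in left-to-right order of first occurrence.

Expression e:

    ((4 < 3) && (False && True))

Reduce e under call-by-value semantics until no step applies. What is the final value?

Answer: false

Working:
step 0: ((4 < 3) && (false && true))
step 1: [delta@0] (false && (false && true))
step 2: [delta@1] (false && false)
step 3: [delta@root] false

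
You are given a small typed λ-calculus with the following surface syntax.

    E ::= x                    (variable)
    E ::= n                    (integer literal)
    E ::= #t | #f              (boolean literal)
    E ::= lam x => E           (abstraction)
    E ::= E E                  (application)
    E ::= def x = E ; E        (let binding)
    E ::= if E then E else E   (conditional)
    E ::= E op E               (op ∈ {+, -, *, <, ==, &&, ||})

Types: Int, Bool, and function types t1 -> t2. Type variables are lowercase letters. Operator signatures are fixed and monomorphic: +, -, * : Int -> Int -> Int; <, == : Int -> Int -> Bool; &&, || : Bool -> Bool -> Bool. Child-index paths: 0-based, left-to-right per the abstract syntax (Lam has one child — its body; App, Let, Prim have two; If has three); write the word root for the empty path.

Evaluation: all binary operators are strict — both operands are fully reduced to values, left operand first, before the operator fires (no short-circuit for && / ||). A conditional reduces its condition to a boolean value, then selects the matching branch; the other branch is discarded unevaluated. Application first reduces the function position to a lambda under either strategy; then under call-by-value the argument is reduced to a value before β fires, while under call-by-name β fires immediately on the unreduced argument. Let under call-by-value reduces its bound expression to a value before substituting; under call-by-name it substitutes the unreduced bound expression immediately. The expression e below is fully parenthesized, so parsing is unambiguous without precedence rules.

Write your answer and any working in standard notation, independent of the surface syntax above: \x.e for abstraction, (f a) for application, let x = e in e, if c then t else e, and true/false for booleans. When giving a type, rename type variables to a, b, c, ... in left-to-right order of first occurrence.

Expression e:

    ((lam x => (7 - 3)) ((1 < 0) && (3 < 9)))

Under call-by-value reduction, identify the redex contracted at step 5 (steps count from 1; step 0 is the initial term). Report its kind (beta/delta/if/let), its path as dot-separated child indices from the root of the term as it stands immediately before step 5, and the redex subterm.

Answer: delta at root : (7 - 3)

Derivation:
step 0: ((\x.(7 - 3)) ((1 < 0) && (3 < 9)))
step 1: [delta@1.0] ((\x.(7 - 3)) (false && (3 < 9)))
step 2: [delta@1.1] ((\x.(7 - 3)) (false && true))
step 3: [delta@1] ((\x.(7 - 3)) false)
step 4: [beta@root] (7 - 3)
step 5: [delta@root] 4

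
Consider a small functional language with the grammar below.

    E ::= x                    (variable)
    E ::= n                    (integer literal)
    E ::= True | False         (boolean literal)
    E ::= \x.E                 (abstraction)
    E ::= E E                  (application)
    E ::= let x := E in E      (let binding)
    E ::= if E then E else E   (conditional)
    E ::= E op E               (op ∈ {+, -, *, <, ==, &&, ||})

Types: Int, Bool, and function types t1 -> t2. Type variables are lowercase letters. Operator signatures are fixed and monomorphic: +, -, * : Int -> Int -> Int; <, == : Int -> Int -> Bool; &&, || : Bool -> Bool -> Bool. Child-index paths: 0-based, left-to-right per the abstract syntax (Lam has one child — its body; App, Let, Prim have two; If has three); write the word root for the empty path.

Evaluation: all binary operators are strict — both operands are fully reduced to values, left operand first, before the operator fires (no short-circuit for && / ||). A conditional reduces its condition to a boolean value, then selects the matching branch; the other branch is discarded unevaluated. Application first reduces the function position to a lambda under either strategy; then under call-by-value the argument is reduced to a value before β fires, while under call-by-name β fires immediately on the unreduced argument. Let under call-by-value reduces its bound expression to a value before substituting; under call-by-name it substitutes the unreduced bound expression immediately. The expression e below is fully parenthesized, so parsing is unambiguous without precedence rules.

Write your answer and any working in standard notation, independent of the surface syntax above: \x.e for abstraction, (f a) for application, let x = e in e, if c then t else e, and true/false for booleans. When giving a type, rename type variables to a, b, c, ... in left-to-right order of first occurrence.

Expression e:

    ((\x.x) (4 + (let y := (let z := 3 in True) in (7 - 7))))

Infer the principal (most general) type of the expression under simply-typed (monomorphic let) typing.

Answer: Int

Derivation:
x : a
\x._ : a -> a
  unify Int ~ Int
let z : Int
let y : Bool
  unify Int ~ Int
  unify Int ~ Int
  unify Int ~ Int
  unify a -> a ~ Int -> b
  unify a ~ Int
  unify Int ~ b
_ _ : Int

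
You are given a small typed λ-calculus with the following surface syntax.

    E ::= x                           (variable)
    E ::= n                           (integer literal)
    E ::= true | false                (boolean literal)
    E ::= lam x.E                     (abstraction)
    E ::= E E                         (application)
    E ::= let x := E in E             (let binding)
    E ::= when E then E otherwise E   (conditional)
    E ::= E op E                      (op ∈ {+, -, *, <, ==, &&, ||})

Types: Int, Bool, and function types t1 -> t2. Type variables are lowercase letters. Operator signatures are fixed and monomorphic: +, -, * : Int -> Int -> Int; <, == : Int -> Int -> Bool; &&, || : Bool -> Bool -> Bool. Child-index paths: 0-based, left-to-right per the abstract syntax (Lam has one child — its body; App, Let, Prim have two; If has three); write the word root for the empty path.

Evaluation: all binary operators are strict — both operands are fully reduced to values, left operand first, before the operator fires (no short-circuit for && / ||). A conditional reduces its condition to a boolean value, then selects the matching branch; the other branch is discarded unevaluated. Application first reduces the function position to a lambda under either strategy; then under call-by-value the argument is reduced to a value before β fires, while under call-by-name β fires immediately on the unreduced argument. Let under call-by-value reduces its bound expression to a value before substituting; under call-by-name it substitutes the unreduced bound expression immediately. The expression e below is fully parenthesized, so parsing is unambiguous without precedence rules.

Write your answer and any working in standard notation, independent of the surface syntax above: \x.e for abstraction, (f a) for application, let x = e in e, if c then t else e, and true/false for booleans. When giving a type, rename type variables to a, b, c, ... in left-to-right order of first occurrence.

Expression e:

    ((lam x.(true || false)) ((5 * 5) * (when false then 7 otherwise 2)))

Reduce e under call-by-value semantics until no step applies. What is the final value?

Working:
step 0: ((\x.(true || false)) ((5 * 5) * (if false then 7 else 2)))
step 1: [delta@1.0] ((\x.(true || false)) (25 * (if false then 7 else 2)))
step 2: [if@1.1] ((\x.(true || false)) (25 * 2))
step 3: [delta@1] ((\x.(true || false)) 50)
step 4: [beta@root] (true || false)
step 5: [delta@root] true

Answer: true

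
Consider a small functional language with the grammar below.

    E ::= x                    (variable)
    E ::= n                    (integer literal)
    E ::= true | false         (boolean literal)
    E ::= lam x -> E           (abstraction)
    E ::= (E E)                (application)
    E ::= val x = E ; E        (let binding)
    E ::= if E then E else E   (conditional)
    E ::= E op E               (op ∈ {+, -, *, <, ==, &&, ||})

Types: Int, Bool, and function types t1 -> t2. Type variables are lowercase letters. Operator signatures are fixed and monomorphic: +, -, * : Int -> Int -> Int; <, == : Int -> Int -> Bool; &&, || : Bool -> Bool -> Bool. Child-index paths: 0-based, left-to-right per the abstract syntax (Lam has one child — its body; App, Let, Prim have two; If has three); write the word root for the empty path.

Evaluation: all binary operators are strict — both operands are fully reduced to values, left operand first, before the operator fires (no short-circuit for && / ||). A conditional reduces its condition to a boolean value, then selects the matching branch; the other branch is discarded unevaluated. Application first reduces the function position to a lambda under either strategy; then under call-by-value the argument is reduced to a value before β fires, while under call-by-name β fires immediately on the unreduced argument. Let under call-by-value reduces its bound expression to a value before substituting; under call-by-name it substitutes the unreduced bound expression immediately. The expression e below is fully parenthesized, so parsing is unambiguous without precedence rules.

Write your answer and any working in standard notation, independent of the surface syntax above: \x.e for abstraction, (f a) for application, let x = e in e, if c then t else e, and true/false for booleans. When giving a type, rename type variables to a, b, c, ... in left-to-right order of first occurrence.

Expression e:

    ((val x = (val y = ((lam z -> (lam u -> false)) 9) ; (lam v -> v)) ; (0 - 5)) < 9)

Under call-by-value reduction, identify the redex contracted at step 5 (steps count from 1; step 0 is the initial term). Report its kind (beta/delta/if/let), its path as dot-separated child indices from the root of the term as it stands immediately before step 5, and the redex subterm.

Trace:
step 0: ((let x = (let y = ((\z.(\u.false)) 9) in (\v.v)) in (0 - 5)) < 9)
step 1: [beta@0.0.0] ((let x = (let y = (\u.false) in (\v.v)) in (0 - 5)) < 9)
step 2: [let@0.0] ((let x = (\v.v) in (0 - 5)) < 9)
step 3: [let@0] ((0 - 5) < 9)
step 4: [delta@0] (-5 < 9)
step 5: [delta@root] true

Answer: delta at root : (-5 < 9)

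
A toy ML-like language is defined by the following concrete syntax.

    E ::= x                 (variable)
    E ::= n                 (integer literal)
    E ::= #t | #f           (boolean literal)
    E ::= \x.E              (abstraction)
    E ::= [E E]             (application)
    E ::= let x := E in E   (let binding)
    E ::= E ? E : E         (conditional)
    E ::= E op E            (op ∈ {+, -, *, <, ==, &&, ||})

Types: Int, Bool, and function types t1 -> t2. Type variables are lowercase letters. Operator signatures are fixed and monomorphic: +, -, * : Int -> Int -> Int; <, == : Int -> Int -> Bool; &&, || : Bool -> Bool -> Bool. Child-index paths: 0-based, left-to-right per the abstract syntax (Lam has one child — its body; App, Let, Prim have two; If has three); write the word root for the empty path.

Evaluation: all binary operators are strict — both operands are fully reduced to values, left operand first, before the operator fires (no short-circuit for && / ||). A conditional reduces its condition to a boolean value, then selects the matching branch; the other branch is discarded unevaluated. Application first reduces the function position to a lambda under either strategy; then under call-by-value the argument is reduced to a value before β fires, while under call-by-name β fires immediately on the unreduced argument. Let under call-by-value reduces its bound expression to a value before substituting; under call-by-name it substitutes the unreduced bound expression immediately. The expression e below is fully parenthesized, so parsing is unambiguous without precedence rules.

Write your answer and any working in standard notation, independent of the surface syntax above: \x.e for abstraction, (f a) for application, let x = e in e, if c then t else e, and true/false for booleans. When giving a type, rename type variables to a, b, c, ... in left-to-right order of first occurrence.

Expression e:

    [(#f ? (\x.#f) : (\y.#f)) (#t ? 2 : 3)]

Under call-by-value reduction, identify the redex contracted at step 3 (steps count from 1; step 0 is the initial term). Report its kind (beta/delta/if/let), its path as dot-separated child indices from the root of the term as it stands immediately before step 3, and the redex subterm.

Trace:
step 0: ((if false then (\x.false) else (\y.false)) (if true then 2 else 3))
step 1: [if@0] ((\y.false) (if true then 2 else 3))
step 2: [if@1] ((\y.false) 2)
step 3: [beta@root] false

Answer: beta at root : ((\y.false) 2)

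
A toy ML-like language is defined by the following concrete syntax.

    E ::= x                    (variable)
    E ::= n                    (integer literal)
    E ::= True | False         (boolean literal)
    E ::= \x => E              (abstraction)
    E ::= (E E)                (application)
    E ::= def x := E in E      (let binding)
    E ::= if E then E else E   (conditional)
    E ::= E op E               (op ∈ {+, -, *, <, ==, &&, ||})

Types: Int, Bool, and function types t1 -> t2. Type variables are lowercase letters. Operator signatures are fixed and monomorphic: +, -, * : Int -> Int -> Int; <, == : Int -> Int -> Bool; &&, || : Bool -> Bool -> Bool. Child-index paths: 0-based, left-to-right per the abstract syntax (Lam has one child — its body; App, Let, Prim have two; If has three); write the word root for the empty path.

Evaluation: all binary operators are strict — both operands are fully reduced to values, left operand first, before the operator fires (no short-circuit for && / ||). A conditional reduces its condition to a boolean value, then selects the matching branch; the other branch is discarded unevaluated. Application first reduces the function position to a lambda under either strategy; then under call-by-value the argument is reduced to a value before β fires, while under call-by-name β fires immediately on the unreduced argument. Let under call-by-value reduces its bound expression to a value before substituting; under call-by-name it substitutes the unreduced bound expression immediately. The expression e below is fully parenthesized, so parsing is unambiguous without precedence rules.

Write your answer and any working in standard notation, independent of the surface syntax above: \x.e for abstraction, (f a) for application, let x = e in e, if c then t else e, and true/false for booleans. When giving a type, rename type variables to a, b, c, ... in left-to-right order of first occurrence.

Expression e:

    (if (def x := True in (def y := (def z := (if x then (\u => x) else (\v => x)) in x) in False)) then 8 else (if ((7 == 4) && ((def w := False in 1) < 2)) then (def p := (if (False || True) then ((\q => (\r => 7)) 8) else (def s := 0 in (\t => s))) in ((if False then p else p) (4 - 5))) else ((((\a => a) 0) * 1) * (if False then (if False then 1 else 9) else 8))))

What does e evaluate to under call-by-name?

Working:
step 0: (if (let x = true in (let y = (let z = (if x then (\u.x) else (\v.x)) in x) in false)) then 8 else (if ((7 == 4) && ((let w = false in 1) < 2)) then (let p = (if (false || true) then ((\q.(\r.7)) 8) else (let s = 0 in (\t.s))) in ((if false then p else p) (4 - 5))) else ((((\a.a) 0) * 1) * (if false then (if false then 1 else 9) else 8))))
step 1: [let@0] (if (let y = (let z = (if true then (\u.true) else (\v.true)) in true) in false) then 8 else (if ((7 == 4) && ((let w = false in 1) < 2)) then (let p = (if (false || true) then ((\q.(\r.7)) 8) else (let s = 0 in (\t.s))) in ((if false then p else p) (4 - 5))) else ((((\a.a) 0) * 1) * (if false then (if false then 1 else 9) else 8))))
step 2: [let@0] (if false then 8 else (if ((7 == 4) && ((let w = false in 1) < 2)) then (let p = (if (false || true) then ((\q.(\r.7)) 8) else (let s = 0 in (\t.s))) in ((if false then p else p) (4 - 5))) else ((((\a.a) 0) * 1) * (if false then (if false then 1 else 9) else 8))))
step 3: [if@root] (if ((7 == 4) && ((let w = false in 1) < 2)) then (let p = (if (false || true) then ((\q.(\r.7)) 8) else (let s = 0 in (\t.s))) in ((if false then p else p) (4 - 5))) else ((((\a.a) 0) * 1) * (if false then (if false then 1 else 9) else 8)))
step 4: [delta@0.0] (if (false && ((let w = false in 1) < 2)) then (let p = (if (false || true) then ((\q.(\r.7)) 8) else (let s = 0 in (\t.s))) in ((if false then p else p) (4 - 5))) else ((((\a.a) 0) * 1) * (if false then (if false then 1 else 9) else 8)))
step 5: [let@0.1.0] (if (false && (1 < 2)) then (let p = (if (false || true) then ((\q.(\r.7)) 8) else (let s = 0 in (\t.s))) in ((if false then p else p) (4 - 5))) else ((((\a.a) 0) * 1) * (if false then (if false then 1 else 9) else 8)))
step 6: [delta@0.1] (if (false && true) then (let p = (if (false || true) then ((\q.(\r.7)) 8) else (let s = 0 in (\t.s))) in ((if false then p else p) (4 - 5))) else ((((\a.a) 0) * 1) * (if false then (if false then 1 else 9) else 8)))
step 7: [delta@0] (if false then (let p = (if (false || true) then ((\q.(\r.7)) 8) else (let s = 0 in (\t.s))) in ((if false then p else p) (4 - 5))) else ((((\a.a) 0) * 1) * (if false then (if false then 1 else 9) else 8)))
step 8: [if@root] ((((\a.a) 0) * 1) * (if false then (if false then 1 else 9) else 8))
step 9: [beta@0.0] ((0 * 1) * (if false then (if false then 1 else 9) else 8))
step 10: [delta@0] (0 * (if false then (if false then 1 else 9) else 8))
step 11: [if@1] (0 * 8)
step 12: [delta@root] 0

Answer: 0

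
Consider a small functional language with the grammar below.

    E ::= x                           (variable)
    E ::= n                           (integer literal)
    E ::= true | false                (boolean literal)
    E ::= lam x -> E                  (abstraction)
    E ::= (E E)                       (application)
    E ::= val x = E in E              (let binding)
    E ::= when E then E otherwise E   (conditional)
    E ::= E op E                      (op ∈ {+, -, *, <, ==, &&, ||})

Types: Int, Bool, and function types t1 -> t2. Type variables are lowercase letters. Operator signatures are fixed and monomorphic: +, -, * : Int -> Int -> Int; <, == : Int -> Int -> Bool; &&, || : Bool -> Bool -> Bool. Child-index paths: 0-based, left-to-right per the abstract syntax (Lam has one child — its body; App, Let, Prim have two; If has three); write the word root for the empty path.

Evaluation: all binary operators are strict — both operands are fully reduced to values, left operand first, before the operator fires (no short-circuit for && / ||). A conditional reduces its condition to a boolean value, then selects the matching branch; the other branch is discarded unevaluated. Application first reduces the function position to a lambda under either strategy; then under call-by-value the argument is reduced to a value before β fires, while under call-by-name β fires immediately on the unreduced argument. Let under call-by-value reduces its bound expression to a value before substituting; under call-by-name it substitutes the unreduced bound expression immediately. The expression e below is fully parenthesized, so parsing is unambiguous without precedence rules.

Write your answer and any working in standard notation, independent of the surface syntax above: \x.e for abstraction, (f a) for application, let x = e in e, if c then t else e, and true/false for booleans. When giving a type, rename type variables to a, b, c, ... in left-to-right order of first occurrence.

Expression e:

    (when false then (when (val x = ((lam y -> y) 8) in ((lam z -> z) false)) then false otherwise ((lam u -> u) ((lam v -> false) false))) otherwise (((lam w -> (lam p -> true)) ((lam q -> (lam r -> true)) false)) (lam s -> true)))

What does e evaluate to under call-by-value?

Answer: true

Derivation:
step 0: (if false then (if (let x = ((\y.y) 8) in ((\z.z) false)) then false else ((\u.u) ((\v.false) false))) else (((\w.(\p.true)) ((\q.(\r.true)) false)) (\s.true)))
step 1: [if@root] (((\w.(\p.true)) ((\q.(\r.true)) false)) (\s.true))
step 2: [beta@0.1] (((\w.(\p.true)) (\r.true)) (\s.true))
step 3: [beta@0] ((\p.true) (\s.true))
step 4: [beta@root] true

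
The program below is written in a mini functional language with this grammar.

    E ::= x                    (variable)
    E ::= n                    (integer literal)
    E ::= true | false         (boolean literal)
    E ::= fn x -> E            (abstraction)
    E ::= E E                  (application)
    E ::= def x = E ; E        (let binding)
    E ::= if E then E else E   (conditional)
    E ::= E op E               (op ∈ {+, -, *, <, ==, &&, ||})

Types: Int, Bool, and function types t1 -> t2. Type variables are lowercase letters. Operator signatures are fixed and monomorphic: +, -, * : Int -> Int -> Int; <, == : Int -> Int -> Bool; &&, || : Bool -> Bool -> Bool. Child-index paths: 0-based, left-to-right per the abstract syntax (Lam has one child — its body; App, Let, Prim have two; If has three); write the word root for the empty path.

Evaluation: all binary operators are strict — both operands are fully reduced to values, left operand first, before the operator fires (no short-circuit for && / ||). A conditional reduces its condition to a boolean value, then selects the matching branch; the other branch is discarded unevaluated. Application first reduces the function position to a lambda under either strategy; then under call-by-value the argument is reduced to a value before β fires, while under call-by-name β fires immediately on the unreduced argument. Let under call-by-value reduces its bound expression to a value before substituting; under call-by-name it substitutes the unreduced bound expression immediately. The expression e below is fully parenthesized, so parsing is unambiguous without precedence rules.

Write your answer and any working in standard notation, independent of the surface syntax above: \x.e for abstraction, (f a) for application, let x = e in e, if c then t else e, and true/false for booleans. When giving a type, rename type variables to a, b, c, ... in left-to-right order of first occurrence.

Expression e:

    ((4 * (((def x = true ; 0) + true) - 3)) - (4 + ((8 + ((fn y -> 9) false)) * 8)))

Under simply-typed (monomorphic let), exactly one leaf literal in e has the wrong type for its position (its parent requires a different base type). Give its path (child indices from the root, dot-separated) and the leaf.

Working:
  unify Int ~ Int
let x : Bool
  unify Int ~ Int
  unify Bool ~ Int
  FAIL: mismatch Bool ~ Int

Answer: 0.1.0.1 : true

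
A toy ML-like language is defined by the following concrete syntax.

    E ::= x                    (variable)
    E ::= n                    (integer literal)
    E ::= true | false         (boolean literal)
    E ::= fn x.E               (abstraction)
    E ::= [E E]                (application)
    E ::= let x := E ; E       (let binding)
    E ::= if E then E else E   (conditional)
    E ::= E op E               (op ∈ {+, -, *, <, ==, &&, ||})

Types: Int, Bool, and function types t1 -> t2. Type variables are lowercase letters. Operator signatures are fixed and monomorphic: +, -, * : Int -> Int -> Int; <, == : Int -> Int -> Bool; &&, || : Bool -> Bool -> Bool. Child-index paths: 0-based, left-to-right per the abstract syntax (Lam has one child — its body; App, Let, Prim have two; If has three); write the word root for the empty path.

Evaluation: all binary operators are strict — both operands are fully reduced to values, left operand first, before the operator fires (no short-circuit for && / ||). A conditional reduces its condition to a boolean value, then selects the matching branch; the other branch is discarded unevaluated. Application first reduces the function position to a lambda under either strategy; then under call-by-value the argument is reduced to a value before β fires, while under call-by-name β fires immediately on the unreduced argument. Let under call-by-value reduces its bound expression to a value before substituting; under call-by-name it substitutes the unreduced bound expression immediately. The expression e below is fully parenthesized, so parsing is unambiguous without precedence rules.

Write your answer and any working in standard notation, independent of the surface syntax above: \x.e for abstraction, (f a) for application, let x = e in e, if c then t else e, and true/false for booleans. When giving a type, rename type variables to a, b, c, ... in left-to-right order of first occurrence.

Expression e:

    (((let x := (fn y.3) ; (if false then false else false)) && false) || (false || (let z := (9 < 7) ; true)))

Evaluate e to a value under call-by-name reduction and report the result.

Answer: true

Trace:
step 0: (((let x = (\y.3) in (if false then false else false)) && false) || (false || (let z = (9 < 7) in true)))
step 1: [let@0.0] (((if false then false else false) && false) || (false || (let z = (9 < 7) in true)))
step 2: [if@0.0] ((false && false) || (false || (let z = (9 < 7) in true)))
step 3: [delta@0] (false || (false || (let z = (9 < 7) in true)))
step 4: [let@1.1] (false || (false || true))
step 5: [delta@1] (false || true)
step 6: [delta@root] true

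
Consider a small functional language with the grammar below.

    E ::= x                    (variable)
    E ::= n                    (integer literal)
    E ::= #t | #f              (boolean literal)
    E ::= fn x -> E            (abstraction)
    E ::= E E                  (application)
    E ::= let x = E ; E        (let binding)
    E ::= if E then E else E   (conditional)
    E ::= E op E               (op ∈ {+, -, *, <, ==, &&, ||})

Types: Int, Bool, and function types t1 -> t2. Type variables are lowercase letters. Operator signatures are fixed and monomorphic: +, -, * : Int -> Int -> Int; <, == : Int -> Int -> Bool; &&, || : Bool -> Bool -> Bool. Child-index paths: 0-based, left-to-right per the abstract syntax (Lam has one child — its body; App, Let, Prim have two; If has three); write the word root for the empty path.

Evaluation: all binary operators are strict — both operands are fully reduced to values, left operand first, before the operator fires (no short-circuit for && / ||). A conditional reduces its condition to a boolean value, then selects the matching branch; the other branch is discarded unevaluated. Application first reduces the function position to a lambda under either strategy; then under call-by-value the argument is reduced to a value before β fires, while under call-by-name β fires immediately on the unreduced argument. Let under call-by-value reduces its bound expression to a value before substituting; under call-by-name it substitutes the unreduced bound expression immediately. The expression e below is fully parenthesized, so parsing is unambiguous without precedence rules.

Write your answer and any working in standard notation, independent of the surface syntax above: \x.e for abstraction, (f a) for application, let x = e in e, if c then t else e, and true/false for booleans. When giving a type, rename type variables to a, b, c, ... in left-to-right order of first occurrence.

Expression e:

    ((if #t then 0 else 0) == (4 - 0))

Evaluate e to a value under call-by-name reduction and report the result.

Answer: false

Derivation:
step 0: ((if true then 0 else 0) == (4 - 0))
step 1: [if@0] (0 == (4 - 0))
step 2: [delta@1] (0 == 4)
step 3: [delta@root] false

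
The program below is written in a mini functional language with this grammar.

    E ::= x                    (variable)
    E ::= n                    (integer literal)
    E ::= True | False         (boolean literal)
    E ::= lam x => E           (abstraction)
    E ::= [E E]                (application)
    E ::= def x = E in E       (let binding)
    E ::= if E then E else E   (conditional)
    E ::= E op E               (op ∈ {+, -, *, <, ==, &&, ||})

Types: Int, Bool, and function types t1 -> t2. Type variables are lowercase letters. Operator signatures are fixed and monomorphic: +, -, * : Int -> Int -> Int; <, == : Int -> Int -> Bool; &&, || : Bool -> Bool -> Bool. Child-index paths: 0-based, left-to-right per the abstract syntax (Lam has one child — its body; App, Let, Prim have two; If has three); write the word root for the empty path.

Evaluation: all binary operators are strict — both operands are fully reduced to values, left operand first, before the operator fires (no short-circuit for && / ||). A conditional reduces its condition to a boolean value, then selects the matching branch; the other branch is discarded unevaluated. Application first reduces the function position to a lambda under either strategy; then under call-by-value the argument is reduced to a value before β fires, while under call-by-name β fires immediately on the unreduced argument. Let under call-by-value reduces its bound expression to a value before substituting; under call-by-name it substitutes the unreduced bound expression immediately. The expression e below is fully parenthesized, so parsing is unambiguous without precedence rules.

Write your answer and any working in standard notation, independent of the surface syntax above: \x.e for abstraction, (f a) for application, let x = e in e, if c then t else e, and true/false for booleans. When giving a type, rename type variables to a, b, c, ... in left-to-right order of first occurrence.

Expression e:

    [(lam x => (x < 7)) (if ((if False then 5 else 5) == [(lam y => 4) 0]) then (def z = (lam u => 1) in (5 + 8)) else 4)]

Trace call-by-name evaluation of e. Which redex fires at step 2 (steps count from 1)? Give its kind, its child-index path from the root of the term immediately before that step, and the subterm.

Answer: if at 0.0.0 : (if false then 5 else 5)

Trace:
step 0: ((\x.(x < 7)) (if ((if false then 5 else 5) == ((\y.4) 0)) then (let z = (\u.1) in (5 + 8)) else 4))
step 1: [beta@root] ((if ((if false then 5 else 5) == ((\y.4) 0)) then (let z = (\u.1) in (5 + 8)) else 4) < 7)
step 2: [if@0.0.0] ((if (5 == ((\y.4) 0)) then (let z = (\u.1) in (5 + 8)) else 4) < 7)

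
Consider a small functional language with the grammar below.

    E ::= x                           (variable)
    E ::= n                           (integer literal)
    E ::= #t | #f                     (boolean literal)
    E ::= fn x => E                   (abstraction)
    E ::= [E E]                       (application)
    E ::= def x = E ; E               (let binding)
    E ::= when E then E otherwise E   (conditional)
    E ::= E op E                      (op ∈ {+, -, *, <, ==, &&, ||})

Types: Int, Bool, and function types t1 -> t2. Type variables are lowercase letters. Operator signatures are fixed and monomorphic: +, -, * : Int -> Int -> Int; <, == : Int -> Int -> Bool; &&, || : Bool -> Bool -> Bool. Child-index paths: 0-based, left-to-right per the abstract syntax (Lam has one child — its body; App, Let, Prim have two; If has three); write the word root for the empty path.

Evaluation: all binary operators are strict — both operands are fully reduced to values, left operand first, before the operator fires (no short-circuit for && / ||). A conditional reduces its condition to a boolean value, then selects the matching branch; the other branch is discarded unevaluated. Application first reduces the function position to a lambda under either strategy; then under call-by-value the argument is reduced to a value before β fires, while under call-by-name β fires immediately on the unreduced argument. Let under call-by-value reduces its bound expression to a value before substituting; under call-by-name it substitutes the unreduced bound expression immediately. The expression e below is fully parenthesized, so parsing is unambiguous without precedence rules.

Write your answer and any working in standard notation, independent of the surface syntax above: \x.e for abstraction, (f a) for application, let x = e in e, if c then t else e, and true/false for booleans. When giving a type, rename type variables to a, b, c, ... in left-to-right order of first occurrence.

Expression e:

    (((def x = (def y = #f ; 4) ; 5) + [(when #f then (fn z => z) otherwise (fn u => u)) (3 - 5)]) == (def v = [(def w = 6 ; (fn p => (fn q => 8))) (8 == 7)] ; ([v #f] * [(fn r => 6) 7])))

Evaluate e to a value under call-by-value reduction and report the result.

Trace:
step 0: (((let x = (let y = false in 4) in 5) + ((if false then (\z.z) else (\u.u)) (3 - 5))) == (let v = ((let w = 6 in (\p.(\q.8))) (8 == 7)) in ((v false) * ((\r.6) 7))))
step 1: [let@0.0.0] (((let x = 4 in 5) + ((if false then (\z.z) else (\u.u)) (3 - 5))) == (let v = ((let w = 6 in (\p.(\q.8))) (8 == 7)) in ((v false) * ((\r.6) 7))))
step 2: [let@0.0] ((5 + ((if false then (\z.z) else (\u.u)) (3 - 5))) == (let v = ((let w = 6 in (\p.(\q.8))) (8 == 7)) in ((v false) * ((\r.6) 7))))
step 3: [if@0.1.0] ((5 + ((\u.u) (3 - 5))) == (let v = ((let w = 6 in (\p.(\q.8))) (8 == 7)) in ((v false) * ((\r.6) 7))))
step 4: [delta@0.1.1] ((5 + ((\u.u) -2)) == (let v = ((let w = 6 in (\p.(\q.8))) (8 == 7)) in ((v false) * ((\r.6) 7))))
step 5: [beta@0.1] ((5 + -2) == (let v = ((let w = 6 in (\p.(\q.8))) (8 == 7)) in ((v false) * ((\r.6) 7))))
step 6: [delta@0] (3 == (let v = ((let w = 6 in (\p.(\q.8))) (8 == 7)) in ((v false) * ((\r.6) 7))))
step 7: [let@1.0.0] (3 == (let v = ((\p.(\q.8)) (8 == 7)) in ((v false) * ((\r.6) 7))))
step 8: [delta@1.0.1] (3 == (let v = ((\p.(\q.8)) false) in ((v false) * ((\r.6) 7))))
step 9: [beta@1.0] (3 == (let v = (\q.8) in ((v false) * ((\r.6) 7))))
step 10: [let@1] (3 == (((\q.8) false) * ((\r.6) 7)))
step 11: [beta@1.0] (3 == (8 * ((\r.6) 7)))
step 12: [beta@1.1] (3 == (8 * 6))
step 13: [delta@1] (3 == 48)
step 14: [delta@root] false

Answer: false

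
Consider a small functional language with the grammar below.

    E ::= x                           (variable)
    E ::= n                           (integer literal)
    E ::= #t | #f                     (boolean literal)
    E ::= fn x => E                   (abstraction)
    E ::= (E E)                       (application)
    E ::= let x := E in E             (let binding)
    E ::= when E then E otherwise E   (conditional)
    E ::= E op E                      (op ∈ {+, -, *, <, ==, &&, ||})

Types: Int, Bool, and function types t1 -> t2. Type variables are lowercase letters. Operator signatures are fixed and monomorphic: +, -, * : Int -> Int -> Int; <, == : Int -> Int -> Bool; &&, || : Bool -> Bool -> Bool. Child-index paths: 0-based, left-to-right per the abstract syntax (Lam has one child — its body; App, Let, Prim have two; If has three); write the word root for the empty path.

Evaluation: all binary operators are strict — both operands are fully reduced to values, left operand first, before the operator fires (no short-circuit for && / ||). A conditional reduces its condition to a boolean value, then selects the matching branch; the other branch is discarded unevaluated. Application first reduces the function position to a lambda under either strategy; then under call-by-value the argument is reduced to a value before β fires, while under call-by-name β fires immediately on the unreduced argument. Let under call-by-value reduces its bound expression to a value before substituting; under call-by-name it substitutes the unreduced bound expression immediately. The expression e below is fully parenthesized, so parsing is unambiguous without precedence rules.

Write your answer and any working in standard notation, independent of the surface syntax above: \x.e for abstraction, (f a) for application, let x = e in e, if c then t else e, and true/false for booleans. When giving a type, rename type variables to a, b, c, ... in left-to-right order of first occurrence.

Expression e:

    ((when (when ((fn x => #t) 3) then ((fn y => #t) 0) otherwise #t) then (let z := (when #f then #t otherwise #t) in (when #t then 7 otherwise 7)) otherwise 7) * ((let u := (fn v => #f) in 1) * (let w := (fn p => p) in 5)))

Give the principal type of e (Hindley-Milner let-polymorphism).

Answer: Int

Derivation:
\x._ : a -> Bool
  unify a -> Bool ~ Int -> b
  unify a ~ Int
  unify Bool ~ b
_ _ : Bool
  unify Bool ~ Bool
\y._ : c -> Bool
  unify c -> Bool ~ Int -> d
  unify c ~ Int
  unify Bool ~ d
_ _ : Bool
  unify Bool ~ Bool
  unify Bool ~ Bool
  unify Bool ~ Bool
  unify Bool ~ Bool
let z : Bool
  unify Bool ~ Bool
  unify Int ~ Int
  unify Int ~ Int
  unify Int ~ Int
\v._ : e -> Bool
let u : forall. e -> Bool
  unify Int ~ Int
p : f
\p._ : f -> f
let w : forall. f -> f
  unify Int ~ Int
  unify Int ~ Int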